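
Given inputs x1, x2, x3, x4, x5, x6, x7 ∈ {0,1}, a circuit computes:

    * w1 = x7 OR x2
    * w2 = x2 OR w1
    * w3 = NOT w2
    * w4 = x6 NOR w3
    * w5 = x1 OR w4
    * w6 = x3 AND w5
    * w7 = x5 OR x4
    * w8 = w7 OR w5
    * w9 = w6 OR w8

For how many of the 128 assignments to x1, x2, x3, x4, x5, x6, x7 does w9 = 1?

118

w9 = w6 OR w8 must be 1, so at least one of w6, w8 is 1.
Enumerating the 128 input combinations, 118 give w9 = 1 and 10 give w9 = 0.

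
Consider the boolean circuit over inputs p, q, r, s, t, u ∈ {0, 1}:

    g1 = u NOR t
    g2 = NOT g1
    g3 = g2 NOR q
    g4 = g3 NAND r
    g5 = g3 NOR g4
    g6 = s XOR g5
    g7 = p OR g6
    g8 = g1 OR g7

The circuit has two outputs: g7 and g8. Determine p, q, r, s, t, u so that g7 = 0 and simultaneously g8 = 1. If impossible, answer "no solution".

p=0, q=0, r=1, s=0, t=0, u=0

Check with p=0, q=0, r=1, s=0, t=0, u=0:
g1 = u NOR t = 0 NOR 0 = 1
g2 = NOT g1 = NOT 1 = 0
g3 = g2 NOR q = 0 NOR 0 = 1
g4 = g3 NAND r = 1 NAND 1 = 0
g5 = g3 NOR g4 = 1 NOR 0 = 0
g6 = s XOR g5 = 0 XOR 0 = 0
g7 = p OR g6 = 0 OR 0 = 0
g8 = g1 OR g7 = 1 OR 0 = 1
So g7 = 0 and g8 = 1.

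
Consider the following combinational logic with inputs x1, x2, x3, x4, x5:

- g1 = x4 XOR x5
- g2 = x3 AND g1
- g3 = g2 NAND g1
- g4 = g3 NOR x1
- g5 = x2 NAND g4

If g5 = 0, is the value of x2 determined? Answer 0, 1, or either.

g5 = x2 NAND g4 must be 0, so both x2 = 1 and g4 = 1.
Every assignment with g5 = 0 has x2 = 1; there are 2 such assignment(s).
  x1=0, x2=1, x3=1, x4=0, x5=1
  x1=0, x2=1, x3=1, x4=1, x5=0

1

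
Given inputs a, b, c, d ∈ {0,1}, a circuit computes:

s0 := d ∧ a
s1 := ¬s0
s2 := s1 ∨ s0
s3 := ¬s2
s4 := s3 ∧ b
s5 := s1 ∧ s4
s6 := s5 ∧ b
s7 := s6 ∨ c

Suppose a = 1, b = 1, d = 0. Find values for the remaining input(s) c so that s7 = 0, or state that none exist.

s7 = s6 ∨ c must be 0, so both s6 = 0 and c = 0.
s6 = s5 ∧ b must be 0, so at least one of s5, b is 0.
Check with a = 1, b = 1, d = 0 and c=0:
s0 = d ∧ a = 0 ∧ 1 = 0
s1 = ¬s0 = ¬0 = 1
s2 = s1 ∨ s0 = 1 ∨ 0 = 1
s3 = ¬s2 = ¬1 = 0
s4 = s3 ∧ b = 0 ∧ 1 = 0
s5 = s1 ∧ s4 = 1 ∧ 0 = 0
s6 = s5 ∧ b = 0 ∧ 1 = 0
s7 = s6 ∨ c = 0 ∨ 0 = 0
So s7 = 0.

c=0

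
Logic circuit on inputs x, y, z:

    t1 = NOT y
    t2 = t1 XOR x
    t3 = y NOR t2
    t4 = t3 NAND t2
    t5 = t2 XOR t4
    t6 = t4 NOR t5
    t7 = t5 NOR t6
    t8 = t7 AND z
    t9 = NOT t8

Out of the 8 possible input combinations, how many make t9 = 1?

t9 = NOT t8 must be 1, so t8 = 0.
t8 = t7 AND z must be 0, so at least one of t7, z is 0.
Satisfying assignments:
  x=0, y=0, z=0
  x=0, y=1, z=0
  x=0, y=1, z=1
  x=1, y=0, z=0
  x=1, y=0, z=1
  x=1, y=1, z=0

6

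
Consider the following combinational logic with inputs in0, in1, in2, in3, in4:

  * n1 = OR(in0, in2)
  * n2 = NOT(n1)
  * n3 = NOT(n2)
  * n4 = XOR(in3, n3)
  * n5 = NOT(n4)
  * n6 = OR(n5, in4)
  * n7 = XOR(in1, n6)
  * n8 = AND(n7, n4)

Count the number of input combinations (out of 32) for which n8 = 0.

24

n8 = AND(n7, n4) must be 0, so at least one of n7, n4 is 0.
Enumerating the 32 input combinations, 24 give n8 = 0 and 8 give n8 = 1.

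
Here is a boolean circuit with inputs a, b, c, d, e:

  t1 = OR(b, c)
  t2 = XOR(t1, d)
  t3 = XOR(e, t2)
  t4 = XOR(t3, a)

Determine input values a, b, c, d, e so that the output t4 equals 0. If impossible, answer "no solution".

t4 = XOR(t3, a) must be 0, so t3 and a are equal.
Check with a=0, b=1, c=0, d=1, e=0:
t1 = OR(b, c) = OR(1, 0) = 1
t2 = XOR(t1, d) = XOR(1, 1) = 0
t3 = XOR(e, t2) = XOR(0, 0) = 0
t4 = XOR(t3, a) = XOR(0, 0) = 0
So t4 = 0 as required.

a=0, b=1, c=0, d=1, e=0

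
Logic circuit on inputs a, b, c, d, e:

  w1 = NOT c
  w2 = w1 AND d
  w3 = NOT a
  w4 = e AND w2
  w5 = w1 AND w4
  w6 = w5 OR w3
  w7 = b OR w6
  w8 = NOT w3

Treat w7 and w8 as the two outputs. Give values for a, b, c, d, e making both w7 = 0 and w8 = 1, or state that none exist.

Check with a=1 b=0 c=1 d=1 e=0:
w1 = NOT c = NOT 1 = 0
w2 = w1 AND d = 0 AND 1 = 0
w3 = NOT a = NOT 1 = 0
w4 = e AND w2 = 0 AND 0 = 0
w5 = w1 AND w4 = 0 AND 0 = 0
w6 = w5 OR w3 = 0 OR 0 = 0
w7 = b OR w6 = 0 OR 0 = 0
w8 = NOT w3 = NOT 0 = 1
So w7 = 0 and w8 = 1.

a=1 b=0 c=1 d=1 e=0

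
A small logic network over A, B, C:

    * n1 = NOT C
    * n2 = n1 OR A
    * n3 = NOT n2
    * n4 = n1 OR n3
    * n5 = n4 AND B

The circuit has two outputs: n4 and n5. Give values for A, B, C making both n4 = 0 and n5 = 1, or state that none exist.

no solution exists

Across all 8 input combinations, none give both n4 = 0 and n5 = 1.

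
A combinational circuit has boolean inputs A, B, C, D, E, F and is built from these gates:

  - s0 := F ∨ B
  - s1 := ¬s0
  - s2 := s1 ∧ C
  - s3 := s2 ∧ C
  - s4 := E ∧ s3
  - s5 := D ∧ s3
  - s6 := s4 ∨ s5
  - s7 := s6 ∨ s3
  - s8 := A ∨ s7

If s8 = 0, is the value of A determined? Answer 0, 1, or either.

s8 = A ∨ s7 must be 0, so both A = 0 and s7 = 0.
s7 = s6 ∨ s3 must be 0, so both s6 = 0 and s3 = 0.
Every assignment with s8 = 0 has A = 0; there are 28 such assignment(s).

0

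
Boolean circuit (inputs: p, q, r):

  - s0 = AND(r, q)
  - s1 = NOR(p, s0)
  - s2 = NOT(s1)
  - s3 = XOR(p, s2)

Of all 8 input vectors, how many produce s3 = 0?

s3 = XOR(p, s2) must be 0, so p and s2 are equal.
Enumerating the 8 input combinations, 7 give s3 = 0 and 1 give s3 = 1.

7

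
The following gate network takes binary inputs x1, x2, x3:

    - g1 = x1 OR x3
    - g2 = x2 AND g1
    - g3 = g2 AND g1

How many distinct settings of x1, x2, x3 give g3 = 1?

g3 = g2 AND g1 must be 1, so both g2 = 1 and g1 = 1.
Satisfying assignments:
  x1=0, x2=1, x3=1
  x1=1, x2=1, x3=0
  x1=1, x2=1, x3=1

3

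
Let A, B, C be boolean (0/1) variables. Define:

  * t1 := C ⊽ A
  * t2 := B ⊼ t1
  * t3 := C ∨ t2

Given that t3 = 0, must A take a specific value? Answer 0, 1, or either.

0

t3 = C ∨ t2 must be 0, so both C = 0 and t2 = 0.
t2 = B ⊼ t1 must be 0, so both B = 1 and t1 = 1.
t1 = C ⊽ A must be 1, so both C = 0 and A = 0.
Every assignment with t3 = 0 has A = 0; there are 1 such assignment(s).
  A=0, B=1, C=0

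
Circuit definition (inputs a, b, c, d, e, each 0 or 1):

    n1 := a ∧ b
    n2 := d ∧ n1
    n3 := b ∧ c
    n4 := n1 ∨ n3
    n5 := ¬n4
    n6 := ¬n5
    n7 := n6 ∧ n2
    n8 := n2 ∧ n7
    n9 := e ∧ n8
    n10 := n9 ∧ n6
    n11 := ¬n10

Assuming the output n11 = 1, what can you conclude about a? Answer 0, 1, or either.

either

Both values of a occur among assignments with n11 = 1:
  a=0: a=0, b=0, c=0, d=0, e=0
  a=1: a=1, b=0, c=0, d=0, e=0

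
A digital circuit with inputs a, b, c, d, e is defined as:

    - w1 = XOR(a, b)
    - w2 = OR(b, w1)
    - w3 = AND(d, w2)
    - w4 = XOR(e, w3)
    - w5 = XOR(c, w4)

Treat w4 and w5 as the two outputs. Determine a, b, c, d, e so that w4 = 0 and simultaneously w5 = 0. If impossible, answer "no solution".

a=0 b=0 c=0 d=1 e=0

Check with a=0 b=0 c=0 d=1 e=0:
w1 = XOR(a, b) = XOR(0, 0) = 0
w2 = OR(b, w1) = OR(0, 0) = 0
w3 = AND(d, w2) = AND(1, 0) = 0
w4 = XOR(e, w3) = XOR(0, 0) = 0
w5 = XOR(c, w4) = XOR(0, 0) = 0
So w4 = 0 and w5 = 0.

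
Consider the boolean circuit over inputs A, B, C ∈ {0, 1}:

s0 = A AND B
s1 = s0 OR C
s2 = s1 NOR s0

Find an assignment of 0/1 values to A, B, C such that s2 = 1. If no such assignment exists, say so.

A=0 B=1 C=0

Check with A=0 B=1 C=0:
s0 = A AND B = 0 AND 1 = 0
s1 = s0 OR C = 0 OR 0 = 0
s2 = s1 NOR s0 = 0 NOR 0 = 1
So s2 = 1 as required.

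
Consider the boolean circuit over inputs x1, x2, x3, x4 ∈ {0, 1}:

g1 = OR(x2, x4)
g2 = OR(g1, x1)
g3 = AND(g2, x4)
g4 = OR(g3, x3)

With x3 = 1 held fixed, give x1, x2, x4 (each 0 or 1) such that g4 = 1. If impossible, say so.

x1=0, x2=1, x4=1

g4 = OR(g3, x3) must be 1, so at least one of g3, x3 is 1.
Check with x3 = 1 and x1=0, x2=1, x4=1:
g1 = OR(x2, x4) = OR(1, 1) = 1
g2 = OR(g1, x1) = OR(1, 0) = 1
g3 = AND(g2, x4) = AND(1, 1) = 1
g4 = OR(g3, x3) = OR(1, 1) = 1
So g4 = 1.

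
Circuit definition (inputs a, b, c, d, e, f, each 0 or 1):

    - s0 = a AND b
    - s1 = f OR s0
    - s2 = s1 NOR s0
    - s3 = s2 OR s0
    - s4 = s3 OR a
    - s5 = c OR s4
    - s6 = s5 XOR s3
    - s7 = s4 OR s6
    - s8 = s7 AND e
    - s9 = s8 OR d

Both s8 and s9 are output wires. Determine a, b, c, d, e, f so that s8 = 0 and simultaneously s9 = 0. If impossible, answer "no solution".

Check with a=1, b=0, c=0, d=0, e=0, f=0:
s0 = a AND b = 1 AND 0 = 0
s1 = f OR s0 = 0 OR 0 = 0
s2 = s1 NOR s0 = 0 NOR 0 = 1
s3 = s2 OR s0 = 1 OR 0 = 1
s4 = s3 OR a = 1 OR 1 = 1
s5 = c OR s4 = 0 OR 1 = 1
s6 = s5 XOR s3 = 1 XOR 1 = 0
s7 = s4 OR s6 = 1 OR 0 = 1
s8 = s7 AND e = 1 AND 0 = 0
s9 = s8 OR d = 0 OR 0 = 0
So s8 = 0 and s9 = 0.

a=1, b=0, c=0, d=0, e=0, f=0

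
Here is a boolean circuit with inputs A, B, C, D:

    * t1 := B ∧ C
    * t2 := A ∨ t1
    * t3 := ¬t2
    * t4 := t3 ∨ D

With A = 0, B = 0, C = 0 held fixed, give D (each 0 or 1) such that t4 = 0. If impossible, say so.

no solution exists

With A = 0, B = 0, C = 0 fixed, none of the 2 settings of D give t4 = 0.
For example, with D=0:
t1 = B ∧ C = 0 ∧ 0 = 0
t2 = A ∨ t1 = 0 ∨ 0 = 0
t3 = ¬t2 = ¬0 = 1
t4 = t3 ∨ D = 1 ∨ 0 = 1
giving t4 = 1 ≠ 0.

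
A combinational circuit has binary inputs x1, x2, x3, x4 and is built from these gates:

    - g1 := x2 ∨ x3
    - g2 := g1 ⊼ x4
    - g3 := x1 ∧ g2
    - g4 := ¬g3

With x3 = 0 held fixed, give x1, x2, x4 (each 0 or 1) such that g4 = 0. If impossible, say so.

x1=1 x2=0 x4=0

Check with x3 = 0 and x1=1, x2=0, x4=0:
g1 = x2 ∨ x3 = 0 ∨ 0 = 0
g2 = g1 ⊼ x4 = 0 ⊼ 0 = 1
g3 = x1 ∧ g2 = 1 ∧ 1 = 1
g4 = ¬g3 = ¬1 = 0
So g4 = 0.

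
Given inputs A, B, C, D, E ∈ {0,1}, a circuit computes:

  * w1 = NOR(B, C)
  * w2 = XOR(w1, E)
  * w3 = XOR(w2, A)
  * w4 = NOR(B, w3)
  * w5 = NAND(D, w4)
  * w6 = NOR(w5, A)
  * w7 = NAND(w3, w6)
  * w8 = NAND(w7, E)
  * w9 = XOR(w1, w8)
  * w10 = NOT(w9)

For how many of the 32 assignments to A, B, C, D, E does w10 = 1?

w10 = NOT(w9) must be 1, so w9 = 0.
Enumerating the 32 input combinations, 16 give w10 = 1 and 16 give w10 = 0.

16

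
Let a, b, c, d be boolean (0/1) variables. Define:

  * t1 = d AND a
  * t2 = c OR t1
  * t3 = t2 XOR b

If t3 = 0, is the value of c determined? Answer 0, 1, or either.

Both values of c occur among assignments with t3 = 0:
  c=0: a=0, b=0, c=0, d=0
  c=1: a=0, b=1, c=1, d=0

either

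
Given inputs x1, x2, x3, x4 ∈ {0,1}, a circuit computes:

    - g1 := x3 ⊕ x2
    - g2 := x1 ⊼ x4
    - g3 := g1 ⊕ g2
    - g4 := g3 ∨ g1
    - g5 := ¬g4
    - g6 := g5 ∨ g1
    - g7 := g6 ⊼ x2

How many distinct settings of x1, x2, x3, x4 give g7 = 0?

g7 = g6 ⊼ x2 must be 0, so both g6 = 1 and x2 = 1.
g6 = g5 ∨ g1 must be 1, so at least one of g5, g1 is 1.
Enumerating the 16 input combinations, 5 give g7 = 0 and 11 give g7 = 1.

5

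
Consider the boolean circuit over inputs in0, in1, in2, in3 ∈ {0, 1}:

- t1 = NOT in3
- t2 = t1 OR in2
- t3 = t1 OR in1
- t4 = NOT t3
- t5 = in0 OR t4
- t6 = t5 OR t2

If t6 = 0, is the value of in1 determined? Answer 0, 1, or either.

t6 = t5 OR t2 must be 0, so both t5 = 0 and t2 = 0.
t5 = in0 OR t4 must be 0, so both in0 = 0 and t4 = 0.
Every assignment with t6 = 0 has in1 = 1; there are 1 such assignment(s).
  in0=0, in1=1, in2=0, in3=1

1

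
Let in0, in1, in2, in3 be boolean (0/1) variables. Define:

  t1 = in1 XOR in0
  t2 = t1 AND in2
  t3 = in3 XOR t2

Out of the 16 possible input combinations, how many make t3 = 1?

t3 = in3 XOR t2 must be 1, so in3 and t2 differ.
Enumerating the 16 input combinations, 8 give t3 = 1 and 8 give t3 = 0.

8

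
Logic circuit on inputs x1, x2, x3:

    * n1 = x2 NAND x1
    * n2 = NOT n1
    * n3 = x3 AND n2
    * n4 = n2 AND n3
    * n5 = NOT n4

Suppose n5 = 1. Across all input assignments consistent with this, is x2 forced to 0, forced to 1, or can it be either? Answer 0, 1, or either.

Both values of x2 occur among assignments with n5 = 1:
  x2=0: x1=0, x2=0, x3=0
  x2=1: x1=0, x2=1, x3=0

either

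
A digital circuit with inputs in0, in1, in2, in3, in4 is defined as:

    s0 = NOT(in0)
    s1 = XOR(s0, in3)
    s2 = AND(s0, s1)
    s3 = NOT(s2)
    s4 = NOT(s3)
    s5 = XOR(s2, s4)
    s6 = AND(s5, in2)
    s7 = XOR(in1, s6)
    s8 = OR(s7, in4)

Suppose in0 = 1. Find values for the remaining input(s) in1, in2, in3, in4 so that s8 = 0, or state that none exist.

s8 = OR(s7, in4) must be 0, so both s7 = 0 and in4 = 0.
Check with in0 = 1 and in1=0, in2=1, in3=0, in4=0:
s0 = NOT(in0) = NOT 1 = 0
s1 = XOR(s0, in3) = XOR(0, 0) = 0
s2 = AND(s0, s1) = AND(0, 0) = 0
s3 = NOT(s2) = NOT 0 = 1
s4 = NOT(s3) = NOT 1 = 0
s5 = XOR(s2, s4) = XOR(0, 0) = 0
s6 = AND(s5, in2) = AND(0, 1) = 0
s7 = XOR(in1, s6) = XOR(0, 0) = 0
s8 = OR(s7, in4) = OR(0, 0) = 0
So s8 = 0.

in1=0, in2=1, in3=0, in4=0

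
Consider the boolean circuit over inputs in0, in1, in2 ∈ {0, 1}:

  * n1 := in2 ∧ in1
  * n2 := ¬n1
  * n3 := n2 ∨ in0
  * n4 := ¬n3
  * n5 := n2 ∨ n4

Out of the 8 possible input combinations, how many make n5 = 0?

n5 = n2 ∨ n4 must be 0, so both n2 = 0 and n4 = 0.
n2 = ¬n1 must be 0, so n1 = 1.
Enumerating the 8 input combinations, 1 give n5 = 0 and 7 give n5 = 1.

1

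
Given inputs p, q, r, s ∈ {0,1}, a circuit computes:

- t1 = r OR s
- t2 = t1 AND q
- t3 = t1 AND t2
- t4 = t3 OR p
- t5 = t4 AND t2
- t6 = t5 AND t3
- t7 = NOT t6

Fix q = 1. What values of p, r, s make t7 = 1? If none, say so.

t7 = NOT t6 must be 1, so t6 = 0.
Check with q = 1 and p=0, r=0, s=0:
t1 = r OR s = 0 OR 0 = 0
t2 = t1 AND q = 0 AND 1 = 0
t3 = t1 AND t2 = 0 AND 0 = 0
t4 = t3 OR p = 0 OR 0 = 0
t5 = t4 AND t2 = 0 AND 0 = 0
t6 = t5 AND t3 = 0 AND 0 = 0
t7 = NOT t6 = NOT 0 = 1
So t7 = 1.

p=0 r=0 s=0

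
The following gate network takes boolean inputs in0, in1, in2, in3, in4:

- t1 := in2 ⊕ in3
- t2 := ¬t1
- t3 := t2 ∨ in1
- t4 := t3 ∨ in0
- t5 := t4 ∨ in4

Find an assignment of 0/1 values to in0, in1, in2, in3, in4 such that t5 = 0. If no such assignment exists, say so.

in0=0, in1=0, in2=1, in3=0, in4=0

t5 = t4 ∨ in4 must be 0, so both t4 = 0 and in4 = 0.
t4 = t3 ∨ in0 must be 0, so both t3 = 0 and in0 = 0.
t3 = t2 ∨ in1 must be 0, so both t2 = 0 and in1 = 0.
Check with in0=0, in1=0, in2=1, in3=0, in4=0:
t1 = in2 ⊕ in3 = 1 ⊕ 0 = 1
t2 = ¬t1 = ¬1 = 0
t3 = t2 ∨ in1 = 0 ∨ 0 = 0
t4 = t3 ∨ in0 = 0 ∨ 0 = 0
t5 = t4 ∨ in4 = 0 ∨ 0 = 0
So t5 = 0 as required.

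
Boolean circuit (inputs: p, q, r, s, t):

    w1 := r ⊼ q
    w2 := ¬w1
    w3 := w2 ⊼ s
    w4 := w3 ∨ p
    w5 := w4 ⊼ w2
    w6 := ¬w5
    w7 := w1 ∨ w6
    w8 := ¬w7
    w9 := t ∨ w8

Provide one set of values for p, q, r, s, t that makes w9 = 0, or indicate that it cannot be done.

w9 = t ∨ w8 must be 0, so both t = 0 and w8 = 0.
w8 = ¬w7 must be 0, so w7 = 1.
Check with p=1, q=0, r=1, s=1, t=0:
w1 = r ⊼ q = 1 ⊼ 0 = 1
w2 = ¬w1 = ¬1 = 0
w3 = w2 ⊼ s = 0 ⊼ 1 = 1
w4 = w3 ∨ p = 1 ∨ 1 = 1
w5 = w4 ⊼ w2 = 1 ⊼ 0 = 1
w6 = ¬w5 = ¬1 = 0
w7 = w1 ∨ w6 = 1 ∨ 0 = 1
w8 = ¬w7 = ¬1 = 0
w9 = t ∨ w8 = 0 ∨ 0 = 0
So w9 = 0 as required.

p=1, q=0, r=1, s=1, t=0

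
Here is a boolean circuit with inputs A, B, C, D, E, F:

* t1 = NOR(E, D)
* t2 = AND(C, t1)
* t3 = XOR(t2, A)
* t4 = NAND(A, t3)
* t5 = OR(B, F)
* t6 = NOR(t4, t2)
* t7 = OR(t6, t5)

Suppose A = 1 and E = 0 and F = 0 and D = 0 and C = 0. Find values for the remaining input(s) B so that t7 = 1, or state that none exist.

B=0

t7 = OR(t6, t5) must be 1, so at least one of t6, t5 is 1.
Check with A = 1 and E = 0 and F = 0 and D = 0 and C = 0 and B=0:
t1 = NOR(E, D) = NOR(0, 0) = 1
t2 = AND(C, t1) = AND(0, 1) = 0
t3 = XOR(t2, A) = XOR(0, 1) = 1
t4 = NAND(A, t3) = NAND(1, 1) = 0
t5 = OR(B, F) = OR(0, 0) = 0
t6 = NOR(t4, t2) = NOR(0, 0) = 1
t7 = OR(t6, t5) = OR(1, 0) = 1
So t7 = 1.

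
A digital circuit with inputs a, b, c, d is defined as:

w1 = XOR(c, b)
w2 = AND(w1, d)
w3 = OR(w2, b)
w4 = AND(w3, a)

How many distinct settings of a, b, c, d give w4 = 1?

w4 = AND(w3, a) must be 1, so both w3 = 1 and a = 1.
Satisfying assignments:
  a=1, b=0, c=1, d=1
  a=1, b=1, c=0, d=0
  a=1, b=1, c=0, d=1
  a=1, b=1, c=1, d=0
  a=1, b=1, c=1, d=1

5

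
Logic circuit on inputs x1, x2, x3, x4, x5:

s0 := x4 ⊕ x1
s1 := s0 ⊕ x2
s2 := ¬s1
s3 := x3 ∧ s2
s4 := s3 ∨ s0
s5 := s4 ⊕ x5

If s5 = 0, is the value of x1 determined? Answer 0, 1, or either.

either

Both values of x1 occur among assignments with s5 = 0:
  x1=0: x1=0, x2=0, x3=0, x4=0, x5=0
  x1=1: x1=1, x2=0, x3=0, x4=0, x5=1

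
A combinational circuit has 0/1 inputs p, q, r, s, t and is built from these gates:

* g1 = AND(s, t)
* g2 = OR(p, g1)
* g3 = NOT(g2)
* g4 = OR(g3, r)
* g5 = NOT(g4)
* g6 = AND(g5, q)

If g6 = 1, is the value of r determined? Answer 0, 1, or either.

g6 = AND(g5, q) must be 1, so both g5 = 1 and q = 1.
g5 = NOT(g4) must be 1, so g4 = 0.
g4 = OR(g3, r) must be 0, so both g3 = 0 and r = 0.
Every assignment with g6 = 1 has r = 0; there are 5 such assignment(s).

0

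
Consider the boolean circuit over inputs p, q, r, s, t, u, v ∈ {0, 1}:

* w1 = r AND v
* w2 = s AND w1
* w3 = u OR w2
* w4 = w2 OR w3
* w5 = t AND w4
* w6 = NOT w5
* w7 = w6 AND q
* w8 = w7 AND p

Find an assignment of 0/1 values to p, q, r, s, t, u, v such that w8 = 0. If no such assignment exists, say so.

p=1 q=1 r=0 s=0 t=1 u=1 v=0

w8 = w7 AND p must be 0, so at least one of w7, p is 0.
Check with p=1 q=1 r=0 s=0 t=1 u=1 v=0:
w1 = r AND v = 0 AND 0 = 0
w2 = s AND w1 = 0 AND 0 = 0
w3 = u OR w2 = 1 OR 0 = 1
w4 = w2 OR w3 = 0 OR 1 = 1
w5 = t AND w4 = 1 AND 1 = 1
w6 = NOT w5 = NOT 1 = 0
w7 = w6 AND q = 0 AND 1 = 0
w8 = w7 AND p = 0 AND 1 = 0
So w8 = 0 as required.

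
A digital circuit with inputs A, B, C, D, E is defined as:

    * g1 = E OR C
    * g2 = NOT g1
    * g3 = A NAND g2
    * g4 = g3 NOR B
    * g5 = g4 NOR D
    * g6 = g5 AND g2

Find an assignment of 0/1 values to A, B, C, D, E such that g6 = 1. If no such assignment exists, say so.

Check with A=1, B=1, C=0, D=0, E=0:
g1 = E OR C = 0 OR 0 = 0
g2 = NOT g1 = NOT 0 = 1
g3 = A NAND g2 = 1 NAND 1 = 0
g4 = g3 NOR B = 0 NOR 1 = 0
g5 = g4 NOR D = 0 NOR 0 = 1
g6 = g5 AND g2 = 1 AND 1 = 1
So g6 = 1 as required.

A=1, B=1, C=0, D=0, E=0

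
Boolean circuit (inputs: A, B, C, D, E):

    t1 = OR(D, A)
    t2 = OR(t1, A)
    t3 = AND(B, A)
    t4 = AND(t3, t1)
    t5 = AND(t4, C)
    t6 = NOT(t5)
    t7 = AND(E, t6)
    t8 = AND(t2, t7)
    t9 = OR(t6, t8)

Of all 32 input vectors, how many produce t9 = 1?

t9 = OR(t6, t8) must be 1, so at least one of t6, t8 is 1.
Enumerating the 32 input combinations, 28 give t9 = 1 and 4 give t9 = 0.

28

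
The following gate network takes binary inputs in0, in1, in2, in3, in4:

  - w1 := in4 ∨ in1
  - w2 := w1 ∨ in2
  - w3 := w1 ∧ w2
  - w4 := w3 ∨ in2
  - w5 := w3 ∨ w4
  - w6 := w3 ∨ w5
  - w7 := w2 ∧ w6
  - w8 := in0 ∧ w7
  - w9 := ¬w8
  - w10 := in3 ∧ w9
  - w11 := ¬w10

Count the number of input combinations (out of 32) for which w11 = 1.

w11 = ¬w10 must be 1, so w10 = 0.
w10 = in3 ∧ w9 must be 0, so at least one of in3, w9 is 0.
Enumerating the 32 input combinations, 23 give w11 = 1 and 9 give w11 = 0.

23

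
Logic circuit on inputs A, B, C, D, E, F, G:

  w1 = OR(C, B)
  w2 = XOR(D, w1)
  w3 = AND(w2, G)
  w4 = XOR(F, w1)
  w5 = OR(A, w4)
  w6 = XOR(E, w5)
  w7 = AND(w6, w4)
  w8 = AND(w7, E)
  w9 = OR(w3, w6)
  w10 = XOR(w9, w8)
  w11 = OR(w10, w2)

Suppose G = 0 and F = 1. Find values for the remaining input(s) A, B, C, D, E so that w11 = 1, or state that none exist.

A=0 B=0 C=1 D=0 E=1

w11 = OR(w10, w2) must be 1, so at least one of w10, w2 is 1.
Check with G = 0 and F = 1 and A=0, B=0, C=1, D=0, E=1:
w1 = OR(C, B) = OR(1, 0) = 1
w2 = XOR(D, w1) = XOR(0, 1) = 1
w3 = AND(w2, G) = AND(1, 0) = 0
w4 = XOR(F, w1) = XOR(1, 1) = 0
w5 = OR(A, w4) = OR(0, 0) = 0
w6 = XOR(E, w5) = XOR(1, 0) = 1
w7 = AND(w6, w4) = AND(1, 0) = 0
w8 = AND(w7, E) = AND(0, 1) = 0
w9 = OR(w3, w6) = OR(0, 1) = 1
w10 = XOR(w9, w8) = XOR(1, 0) = 1
w11 = OR(w10, w2) = OR(1, 1) = 1
So w11 = 1.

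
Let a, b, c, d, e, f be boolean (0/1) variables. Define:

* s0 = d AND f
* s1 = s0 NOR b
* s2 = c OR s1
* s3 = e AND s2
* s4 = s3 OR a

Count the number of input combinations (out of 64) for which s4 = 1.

43

s4 = s3 OR a must be 1, so at least one of s3, a is 1.
Enumerating the 64 input combinations, 43 give s4 = 1 and 21 give s4 = 0.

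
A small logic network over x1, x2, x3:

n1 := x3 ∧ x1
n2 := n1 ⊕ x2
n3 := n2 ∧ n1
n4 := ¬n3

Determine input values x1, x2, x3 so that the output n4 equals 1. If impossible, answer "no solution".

n4 = ¬n3 must be 1, so n3 = 0.
n3 = n2 ∧ n1 must be 0, so at least one of n2, n1 is 0.
Check with x1=1, x2=0, x3=0:
n1 = x3 ∧ x1 = 0 ∧ 1 = 0
n2 = n1 ⊕ x2 = 0 ⊕ 0 = 0
n3 = n2 ∧ n1 = 0 ∧ 0 = 0
n4 = ¬n3 = ¬0 = 1
So n4 = 1 as required.

x1=1, x2=0, x3=0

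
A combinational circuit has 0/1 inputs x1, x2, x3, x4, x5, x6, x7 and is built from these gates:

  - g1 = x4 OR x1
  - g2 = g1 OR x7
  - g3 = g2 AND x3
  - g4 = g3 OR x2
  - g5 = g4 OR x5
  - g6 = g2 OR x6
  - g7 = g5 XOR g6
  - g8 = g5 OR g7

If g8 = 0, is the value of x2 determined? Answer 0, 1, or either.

0

g8 = g5 OR g7 must be 0, so both g5 = 0 and g7 = 0.
g5 = g4 OR x5 must be 0, so both g4 = 0 and x5 = 0.
g7 = g5 XOR g6 must be 0, so g5 and g6 are equal.
Every assignment with g8 = 0 has x2 = 0; there are 2 such assignment(s).
  x1=0, x2=0, x3=0, x4=0, x5=0, x6=0, x7=0
  x1=0, x2=0, x3=1, x4=0, x5=0, x6=0, x7=0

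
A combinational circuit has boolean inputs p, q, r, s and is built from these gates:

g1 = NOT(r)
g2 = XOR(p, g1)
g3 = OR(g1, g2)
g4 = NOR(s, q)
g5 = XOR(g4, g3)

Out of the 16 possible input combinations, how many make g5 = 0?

6

g5 = XOR(g4, g3) must be 0, so g4 and g3 are equal.
Satisfying assignments:
  p=0, q=0, r=0, s=0
  p=0, q=0, r=1, s=1
  p=0, q=1, r=1, s=0
  p=0, q=1, r=1, s=1
  p=1, q=0, r=0, s=0
  p=1, q=0, r=1, s=0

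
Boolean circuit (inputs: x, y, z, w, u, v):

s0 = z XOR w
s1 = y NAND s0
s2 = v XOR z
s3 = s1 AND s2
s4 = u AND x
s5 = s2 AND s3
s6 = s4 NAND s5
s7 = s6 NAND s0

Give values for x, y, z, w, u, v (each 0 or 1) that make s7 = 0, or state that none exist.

x=0, y=0, z=1, w=0, u=0, v=1

s7 = s6 NAND s0 must be 0, so both s6 = 1 and s0 = 1.
Check with x=0, y=0, z=1, w=0, u=0, v=1:
s0 = z XOR w = 1 XOR 0 = 1
s1 = y NAND s0 = 0 NAND 1 = 1
s2 = v XOR z = 1 XOR 1 = 0
s3 = s1 AND s2 = 1 AND 0 = 0
s4 = u AND x = 0 AND 0 = 0
s5 = s2 AND s3 = 0 AND 0 = 0
s6 = s4 NAND s5 = 0 NAND 0 = 1
s7 = s6 NAND s0 = 1 NAND 1 = 0
So s7 = 0 as required.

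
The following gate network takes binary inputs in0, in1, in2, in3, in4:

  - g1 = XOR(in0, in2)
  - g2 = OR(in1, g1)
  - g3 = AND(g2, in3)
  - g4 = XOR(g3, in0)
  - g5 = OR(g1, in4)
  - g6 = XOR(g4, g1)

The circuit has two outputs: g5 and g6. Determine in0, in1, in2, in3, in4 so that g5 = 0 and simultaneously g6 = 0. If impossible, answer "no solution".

Check with in0=0, in1=0, in2=0, in3=1, in4=0:
g1 = XOR(in0, in2) = XOR(0, 0) = 0
g2 = OR(in1, g1) = OR(0, 0) = 0
g3 = AND(g2, in3) = AND(0, 1) = 0
g4 = XOR(g3, in0) = XOR(0, 0) = 0
g5 = OR(g1, in4) = OR(0, 0) = 0
g6 = XOR(g4, g1) = XOR(0, 0) = 0
So g5 = 0 and g6 = 0.

in0=0, in1=0, in2=0, in3=1, in4=0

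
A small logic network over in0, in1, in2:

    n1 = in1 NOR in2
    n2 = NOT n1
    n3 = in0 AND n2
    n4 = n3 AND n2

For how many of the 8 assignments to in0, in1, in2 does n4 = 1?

3

n4 = n3 AND n2 must be 1, so both n3 = 1 and n2 = 1.
Satisfying assignments:
  in0=1, in1=0, in2=1
  in0=1, in1=1, in2=0
  in0=1, in1=1, in2=1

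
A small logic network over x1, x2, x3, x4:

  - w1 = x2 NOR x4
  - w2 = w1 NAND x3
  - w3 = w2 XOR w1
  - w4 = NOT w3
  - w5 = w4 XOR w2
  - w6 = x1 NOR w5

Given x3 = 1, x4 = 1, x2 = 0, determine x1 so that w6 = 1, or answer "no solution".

With x3 = 1, x4 = 1, x2 = 0 fixed, none of the 2 settings of x1 give w6 = 1.
For example, with x1=1:
w1 = x2 NOR x4 = 0 NOR 1 = 0
w2 = w1 NAND x3 = 0 NAND 1 = 1
w3 = w2 XOR w1 = 1 XOR 0 = 1
w4 = NOT w3 = NOT 1 = 0
w5 = w4 XOR w2 = 0 XOR 1 = 1
w6 = x1 NOR w5 = 1 NOR 1 = 0
giving w6 = 0 ≠ 1.

no solution exists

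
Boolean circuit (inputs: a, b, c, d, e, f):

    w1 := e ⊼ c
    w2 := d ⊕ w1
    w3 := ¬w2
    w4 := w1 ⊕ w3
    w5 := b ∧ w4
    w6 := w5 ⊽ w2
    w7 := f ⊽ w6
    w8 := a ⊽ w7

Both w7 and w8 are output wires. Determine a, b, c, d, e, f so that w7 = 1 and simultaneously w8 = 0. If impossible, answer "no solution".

Check with a=0 b=0 c=0 d=0 e=1 f=0:
w1 = e ⊼ c = 1 ⊼ 0 = 1
w2 = d ⊕ w1 = 0 ⊕ 1 = 1
w3 = ¬w2 = ¬1 = 0
w4 = w1 ⊕ w3 = 1 ⊕ 0 = 1
w5 = b ∧ w4 = 0 ∧ 1 = 0
w6 = w5 ⊽ w2 = 0 ⊽ 1 = 0
w7 = f ⊽ w6 = 0 ⊽ 0 = 1
w8 = a ⊽ w7 = 0 ⊽ 1 = 0
So w7 = 1 and w8 = 0.

a=0 b=0 c=0 d=0 e=1 f=0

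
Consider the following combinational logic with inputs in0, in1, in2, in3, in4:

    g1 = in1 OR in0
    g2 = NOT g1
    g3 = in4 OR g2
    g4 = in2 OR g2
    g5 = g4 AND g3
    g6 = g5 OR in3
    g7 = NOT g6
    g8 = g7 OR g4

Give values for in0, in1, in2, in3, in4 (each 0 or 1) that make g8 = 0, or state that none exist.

g8 = g7 OR g4 must be 0, so both g7 = 0 and g4 = 0.
Check with in0=0, in1=1, in2=0, in3=1, in4=1:
g1 = in1 OR in0 = 1 OR 0 = 1
g2 = NOT g1 = NOT 1 = 0
g3 = in4 OR g2 = 1 OR 0 = 1
g4 = in2 OR g2 = 0 OR 0 = 0
g5 = g4 AND g3 = 0 AND 1 = 0
g6 = g5 OR in3 = 0 OR 1 = 1
g7 = NOT g6 = NOT 1 = 0
g8 = g7 OR g4 = 0 OR 0 = 0
So g8 = 0 as required.

in0=0, in1=1, in2=0, in3=1, in4=1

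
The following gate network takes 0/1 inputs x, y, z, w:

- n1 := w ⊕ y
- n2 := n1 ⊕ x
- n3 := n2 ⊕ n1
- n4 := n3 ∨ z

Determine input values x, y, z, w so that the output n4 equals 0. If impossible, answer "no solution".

x=0 y=1 z=0 w=0

n4 = n3 ∨ z must be 0, so both n3 = 0 and z = 0.
Check with x=0 y=1 z=0 w=0:
n1 = w ⊕ y = 0 ⊕ 1 = 1
n2 = n1 ⊕ x = 1 ⊕ 0 = 1
n3 = n2 ⊕ n1 = 1 ⊕ 1 = 0
n4 = n3 ∨ z = 0 ∨ 0 = 0
So n4 = 0 as required.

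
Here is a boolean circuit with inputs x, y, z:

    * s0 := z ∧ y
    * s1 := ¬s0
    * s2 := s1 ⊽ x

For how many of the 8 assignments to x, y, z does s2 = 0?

s2 = s1 ⊽ x must be 0, so at least one of s1, x is 1.
Enumerating the 8 input combinations, 7 give s2 = 0 and 1 give s2 = 1.

7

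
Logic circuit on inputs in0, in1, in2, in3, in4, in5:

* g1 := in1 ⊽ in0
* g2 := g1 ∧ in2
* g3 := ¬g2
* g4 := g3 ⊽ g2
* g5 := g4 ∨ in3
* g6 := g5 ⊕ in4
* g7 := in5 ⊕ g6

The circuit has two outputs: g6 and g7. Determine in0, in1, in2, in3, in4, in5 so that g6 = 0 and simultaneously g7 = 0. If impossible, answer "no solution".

Check with in0=1, in1=1, in2=0, in3=0, in4=0, in5=0:
g1 = in1 ⊽ in0 = 1 ⊽ 1 = 0
g2 = g1 ∧ in2 = 0 ∧ 0 = 0
g3 = ¬g2 = ¬0 = 1
g4 = g3 ⊽ g2 = 1 ⊽ 0 = 0
g5 = g4 ∨ in3 = 0 ∨ 0 = 0
g6 = g5 ⊕ in4 = 0 ⊕ 0 = 0
g7 = in5 ⊕ g6 = 0 ⊕ 0 = 0
So g6 = 0 and g7 = 0.

in0=1, in1=1, in2=0, in3=0, in4=0, in5=0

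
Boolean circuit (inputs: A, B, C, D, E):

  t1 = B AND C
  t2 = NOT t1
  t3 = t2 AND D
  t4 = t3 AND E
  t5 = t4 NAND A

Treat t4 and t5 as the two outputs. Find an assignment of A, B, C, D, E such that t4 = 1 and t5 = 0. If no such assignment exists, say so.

Check with A=1 B=0 C=1 D=1 E=1:
t1 = B AND C = 0 AND 1 = 0
t2 = NOT t1 = NOT 0 = 1
t3 = t2 AND D = 1 AND 1 = 1
t4 = t3 AND E = 1 AND 1 = 1
t5 = t4 NAND A = 1 NAND 1 = 0
So t4 = 1 and t5 = 0.

A=1 B=0 C=1 D=1 E=1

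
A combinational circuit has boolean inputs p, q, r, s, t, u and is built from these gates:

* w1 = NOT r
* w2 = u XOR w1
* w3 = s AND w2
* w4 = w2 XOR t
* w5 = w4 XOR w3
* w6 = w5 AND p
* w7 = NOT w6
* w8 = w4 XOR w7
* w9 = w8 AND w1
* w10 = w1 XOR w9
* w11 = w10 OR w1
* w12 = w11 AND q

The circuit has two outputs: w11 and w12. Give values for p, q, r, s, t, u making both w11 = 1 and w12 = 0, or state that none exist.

p=1, q=0, r=0, s=1, t=1, u=1

Check with p=1, q=0, r=0, s=1, t=1, u=1:
w1 = NOT r = NOT 0 = 1
w2 = u XOR w1 = 1 XOR 1 = 0
w3 = s AND w2 = 1 AND 0 = 0
w4 = w2 XOR t = 0 XOR 1 = 1
w5 = w4 XOR w3 = 1 XOR 0 = 1
w6 = w5 AND p = 1 AND 1 = 1
w7 = NOT w6 = NOT 1 = 0
w8 = w4 XOR w7 = 1 XOR 0 = 1
w9 = w8 AND w1 = 1 AND 1 = 1
w10 = w1 XOR w9 = 1 XOR 1 = 0
w11 = w10 OR w1 = 0 OR 1 = 1
w12 = w11 AND q = 1 AND 0 = 0
So w11 = 1 and w12 = 0.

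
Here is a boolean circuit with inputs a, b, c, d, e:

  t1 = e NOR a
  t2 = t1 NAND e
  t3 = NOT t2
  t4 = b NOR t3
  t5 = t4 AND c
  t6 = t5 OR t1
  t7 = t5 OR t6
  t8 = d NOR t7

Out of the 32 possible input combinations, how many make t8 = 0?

23

t8 = d NOR t7 must be 0, so at least one of d, t7 is 1.
Enumerating the 32 input combinations, 23 give t8 = 0 and 9 give t8 = 1.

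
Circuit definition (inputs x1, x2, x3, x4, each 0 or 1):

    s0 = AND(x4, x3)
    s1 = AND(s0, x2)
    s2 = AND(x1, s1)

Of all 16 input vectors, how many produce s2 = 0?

s2 = AND(x1, s1) must be 0, so at least one of x1, s1 is 0.
Enumerating the 16 input combinations, 15 give s2 = 0 and 1 give s2 = 1.

15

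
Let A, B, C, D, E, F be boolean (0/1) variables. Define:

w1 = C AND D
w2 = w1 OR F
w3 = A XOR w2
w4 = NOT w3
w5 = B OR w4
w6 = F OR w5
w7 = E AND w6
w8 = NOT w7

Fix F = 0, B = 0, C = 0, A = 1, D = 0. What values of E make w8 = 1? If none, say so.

E=1

Check with F = 0, B = 0, C = 0, A = 1, D = 0 and E=1:
w1 = C AND D = 0 AND 0 = 0
w2 = w1 OR F = 0 OR 0 = 0
w3 = A XOR w2 = 1 XOR 0 = 1
w4 = NOT w3 = NOT 1 = 0
w5 = B OR w4 = 0 OR 0 = 0
w6 = F OR w5 = 0 OR 0 = 0
w7 = E AND w6 = 1 AND 0 = 0
w8 = NOT w7 = NOT 0 = 1
So w8 = 1.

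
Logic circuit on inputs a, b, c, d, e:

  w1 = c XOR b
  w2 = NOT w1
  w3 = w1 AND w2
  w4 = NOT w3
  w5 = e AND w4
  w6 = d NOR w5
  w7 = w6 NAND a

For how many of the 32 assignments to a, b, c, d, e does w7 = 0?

w7 = w6 NAND a must be 0, so both w6 = 1 and a = 1.
w6 = d NOR w5 must be 1, so both d = 0 and w5 = 0.
Satisfying assignments:
  a=1, b=0, c=0, d=0, e=0
  a=1, b=0, c=1, d=0, e=0
  a=1, b=1, c=0, d=0, e=0
  a=1, b=1, c=1, d=0, e=0

4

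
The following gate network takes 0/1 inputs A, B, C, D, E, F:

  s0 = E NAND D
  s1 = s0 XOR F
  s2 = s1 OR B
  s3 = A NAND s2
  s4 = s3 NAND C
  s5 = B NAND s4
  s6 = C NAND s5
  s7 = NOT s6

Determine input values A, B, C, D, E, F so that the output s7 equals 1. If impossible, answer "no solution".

A=1, B=0, C=1, D=1, E=0, F=1

Check with A=1, B=0, C=1, D=1, E=0, F=1:
s0 = E NAND D = 0 NAND 1 = 1
s1 = s0 XOR F = 1 XOR 1 = 0
s2 = s1 OR B = 0 OR 0 = 0
s3 = A NAND s2 = 1 NAND 0 = 1
s4 = s3 NAND C = 1 NAND 1 = 0
s5 = B NAND s4 = 0 NAND 0 = 1
s6 = C NAND s5 = 1 NAND 1 = 0
s7 = NOT s6 = NOT 0 = 1
So s7 = 1 as required.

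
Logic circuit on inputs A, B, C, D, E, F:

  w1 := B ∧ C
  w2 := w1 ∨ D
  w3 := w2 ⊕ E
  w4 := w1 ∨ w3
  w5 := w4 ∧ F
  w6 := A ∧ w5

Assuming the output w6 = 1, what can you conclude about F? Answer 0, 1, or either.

w6 = A ∧ w5 must be 1, so both A = 1 and w5 = 1.
w5 = w4 ∧ F must be 1, so both w4 = 1 and F = 1.
w4 = w1 ∨ w3 must be 1, so at least one of w1, w3 is 1.
Every assignment with w6 = 1 has F = 1; there are 10 such assignment(s).

1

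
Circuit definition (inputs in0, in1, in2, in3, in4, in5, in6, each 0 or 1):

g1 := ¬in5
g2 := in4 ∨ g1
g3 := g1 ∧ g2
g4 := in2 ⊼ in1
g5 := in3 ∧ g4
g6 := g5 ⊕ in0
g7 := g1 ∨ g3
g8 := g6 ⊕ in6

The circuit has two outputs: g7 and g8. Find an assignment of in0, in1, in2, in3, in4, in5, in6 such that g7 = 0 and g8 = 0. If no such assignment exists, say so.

in0=1 in1=0 in2=0 in3=1 in4=1 in5=1 in6=0

Check with in0=1 in1=0 in2=0 in3=1 in4=1 in5=1 in6=0:
g1 = ¬in5 = ¬1 = 0
g2 = in4 ∨ g1 = 1 ∨ 0 = 1
g3 = g1 ∧ g2 = 0 ∧ 1 = 0
g4 = in2 ⊼ in1 = 0 ⊼ 0 = 1
g5 = in3 ∧ g4 = 1 ∧ 1 = 1
g6 = g5 ⊕ in0 = 1 ⊕ 1 = 0
g7 = g1 ∨ g3 = 0 ∨ 0 = 0
g8 = g6 ⊕ in6 = 0 ⊕ 0 = 0
So g7 = 0 and g8 = 0.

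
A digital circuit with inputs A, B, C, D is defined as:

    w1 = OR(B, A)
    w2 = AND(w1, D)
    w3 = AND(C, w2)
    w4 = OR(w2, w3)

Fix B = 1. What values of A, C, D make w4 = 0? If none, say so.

A=0, C=0, D=0

w4 = OR(w2, w3) must be 0, so both w2 = 0 and w3 = 0.
w2 = AND(w1, D) must be 0, so at least one of w1, D is 0.
Check with B = 1 and A=0, C=0, D=0:
w1 = OR(B, A) = OR(1, 0) = 1
w2 = AND(w1, D) = AND(1, 0) = 0
w3 = AND(C, w2) = AND(0, 0) = 0
w4 = OR(w2, w3) = OR(0, 0) = 0
So w4 = 0.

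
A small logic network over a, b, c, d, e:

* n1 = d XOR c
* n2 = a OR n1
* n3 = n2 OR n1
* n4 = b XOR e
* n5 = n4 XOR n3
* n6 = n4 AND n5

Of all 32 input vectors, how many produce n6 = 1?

4

n6 = n4 AND n5 must be 1, so both n4 = 1 and n5 = 1.
Satisfying assignments:
  a=0, b=0, c=0, d=0, e=1
  a=0, b=0, c=1, d=1, e=1
  a=0, b=1, c=0, d=0, e=0
  a=0, b=1, c=1, d=1, e=0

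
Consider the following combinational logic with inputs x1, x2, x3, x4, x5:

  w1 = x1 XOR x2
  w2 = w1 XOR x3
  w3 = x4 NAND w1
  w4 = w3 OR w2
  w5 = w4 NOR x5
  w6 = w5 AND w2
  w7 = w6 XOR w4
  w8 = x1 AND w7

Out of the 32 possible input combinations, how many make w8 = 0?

18

w8 = x1 AND w7 must be 0, so at least one of x1, w7 is 0.
Enumerating the 32 input combinations, 18 give w8 = 0 and 14 give w8 = 1.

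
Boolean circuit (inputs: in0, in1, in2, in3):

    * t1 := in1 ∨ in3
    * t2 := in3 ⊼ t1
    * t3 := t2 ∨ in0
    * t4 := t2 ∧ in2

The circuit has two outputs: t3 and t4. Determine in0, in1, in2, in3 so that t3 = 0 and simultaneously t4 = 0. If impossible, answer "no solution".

in0=0, in1=0, in2=1, in3=1

Check with in0=0, in1=0, in2=1, in3=1:
t1 = in1 ∨ in3 = 0 ∨ 1 = 1
t2 = in3 ⊼ t1 = 1 ⊼ 1 = 0
t3 = t2 ∨ in0 = 0 ∨ 0 = 0
t4 = t2 ∧ in2 = 0 ∧ 1 = 0
So t3 = 0 and t4 = 0.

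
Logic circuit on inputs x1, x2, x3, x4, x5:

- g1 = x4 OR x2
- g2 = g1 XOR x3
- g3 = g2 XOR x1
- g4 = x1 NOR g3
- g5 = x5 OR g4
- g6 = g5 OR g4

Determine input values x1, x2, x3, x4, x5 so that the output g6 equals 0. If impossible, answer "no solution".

g6 = g5 OR g4 must be 0, so both g5 = 0 and g4 = 0.
g5 = x5 OR g4 must be 0, so both x5 = 0 and g4 = 0.
g4 = x1 NOR g3 must be 0, so at least one of x1, g3 is 1.
Check with x1=0 x2=1 x3=0 x4=1 x5=0:
g1 = x4 OR x2 = 1 OR 1 = 1
g2 = g1 XOR x3 = 1 XOR 0 = 1
g3 = g2 XOR x1 = 1 XOR 0 = 1
g4 = x1 NOR g3 = 0 NOR 1 = 0
g5 = x5 OR g4 = 0 OR 0 = 0
g6 = g5 OR g4 = 0 OR 0 = 0
So g6 = 0 as required.

x1=0 x2=1 x3=0 x4=1 x5=0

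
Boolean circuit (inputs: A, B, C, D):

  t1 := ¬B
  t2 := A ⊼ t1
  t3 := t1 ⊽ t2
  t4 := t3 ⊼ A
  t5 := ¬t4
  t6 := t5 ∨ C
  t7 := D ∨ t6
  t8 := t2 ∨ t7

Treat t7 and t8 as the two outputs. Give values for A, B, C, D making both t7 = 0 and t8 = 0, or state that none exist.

A=1 B=0 C=0 D=0

Check with A=1 B=0 C=0 D=0:
t1 = ¬B = ¬0 = 1
t2 = A ⊼ t1 = 1 ⊼ 1 = 0
t3 = t1 ⊽ t2 = 1 ⊽ 0 = 0
t4 = t3 ⊼ A = 0 ⊼ 1 = 1
t5 = ¬t4 = ¬1 = 0
t6 = t5 ∨ C = 0 ∨ 0 = 0
t7 = D ∨ t6 = 0 ∨ 0 = 0
t8 = t2 ∨ t7 = 0 ∨ 0 = 0
So t7 = 0 and t8 = 0.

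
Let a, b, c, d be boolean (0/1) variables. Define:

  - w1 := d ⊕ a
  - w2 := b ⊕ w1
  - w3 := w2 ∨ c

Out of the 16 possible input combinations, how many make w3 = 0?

w3 = w2 ∨ c must be 0, so both w2 = 0 and c = 0.
w2 = b ⊕ w1 must be 0, so b and w1 are equal.
Satisfying assignments:
  a=0, b=0, c=0, d=0
  a=0, b=1, c=0, d=1
  a=1, b=0, c=0, d=1
  a=1, b=1, c=0, d=0

4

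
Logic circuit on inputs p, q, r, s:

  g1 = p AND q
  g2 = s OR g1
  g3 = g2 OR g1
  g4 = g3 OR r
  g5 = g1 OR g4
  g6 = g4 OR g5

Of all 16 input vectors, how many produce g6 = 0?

3

g6 = g4 OR g5 must be 0, so both g4 = 0 and g5 = 0.
g4 = g3 OR r must be 0, so both g3 = 0 and r = 0.
g5 = g1 OR g4 must be 0, so both g1 = 0 and g4 = 0.
Satisfying assignments:
  p=0, q=0, r=0, s=0
  p=0, q=1, r=0, s=0
  p=1, q=0, r=0, s=0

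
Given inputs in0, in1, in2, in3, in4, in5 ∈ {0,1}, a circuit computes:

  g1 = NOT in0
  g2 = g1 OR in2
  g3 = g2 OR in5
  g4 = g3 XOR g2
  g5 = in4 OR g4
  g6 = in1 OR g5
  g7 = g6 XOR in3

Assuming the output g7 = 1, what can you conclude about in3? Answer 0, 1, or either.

Both values of in3 occur among assignments with g7 = 1:
  in3=0: in0=0, in1=0, in2=0, in3=0, in4=1, in5=0
  in3=1: in0=0, in1=0, in2=0, in3=1, in4=0, in5=0

either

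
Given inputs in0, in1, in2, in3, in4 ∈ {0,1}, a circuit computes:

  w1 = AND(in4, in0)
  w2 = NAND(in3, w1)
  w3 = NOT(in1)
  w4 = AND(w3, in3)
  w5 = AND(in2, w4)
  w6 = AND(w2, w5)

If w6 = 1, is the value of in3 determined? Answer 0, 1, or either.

1

w6 = AND(w2, w5) must be 1, so both w2 = 1 and w5 = 1.
w2 = NAND(in3, w1) must be 1, so at least one of in3, w1 is 0.
Every assignment with w6 = 1 has in3 = 1; there are 3 such assignment(s).
  in0=0, in1=0, in2=1, in3=1, in4=0
  in0=0, in1=0, in2=1, in3=1, in4=1
  in0=1, in1=0, in2=1, in3=1, in4=0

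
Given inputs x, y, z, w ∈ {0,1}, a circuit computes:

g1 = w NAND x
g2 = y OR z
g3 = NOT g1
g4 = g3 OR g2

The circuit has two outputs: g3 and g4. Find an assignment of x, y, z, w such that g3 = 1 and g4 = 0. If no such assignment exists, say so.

Across all 16 input combinations, none give both g3 = 1 and g4 = 0.

no solution exists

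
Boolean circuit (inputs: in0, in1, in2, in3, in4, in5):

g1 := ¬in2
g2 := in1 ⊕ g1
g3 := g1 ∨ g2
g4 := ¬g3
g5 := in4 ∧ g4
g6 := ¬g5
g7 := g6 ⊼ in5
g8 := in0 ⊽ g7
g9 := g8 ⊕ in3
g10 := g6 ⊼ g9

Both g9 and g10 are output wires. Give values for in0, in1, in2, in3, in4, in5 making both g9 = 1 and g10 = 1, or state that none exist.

Check with in0=0 in1=0 in2=1 in3=1 in4=1 in5=0:
g1 = ¬in2 = ¬1 = 0
g2 = in1 ⊕ g1 = 0 ⊕ 0 = 0
g3 = g1 ∨ g2 = 0 ∨ 0 = 0
g4 = ¬g3 = ¬0 = 1
g5 = in4 ∧ g4 = 1 ∧ 1 = 1
g6 = ¬g5 = ¬1 = 0
g7 = g6 ⊼ in5 = 0 ⊼ 0 = 1
g8 = in0 ⊽ g7 = 0 ⊽ 1 = 0
g9 = g8 ⊕ in3 = 0 ⊕ 1 = 1
g10 = g6 ⊼ g9 = 0 ⊼ 1 = 1
So g9 = 1 and g10 = 1.

in0=0 in1=0 in2=1 in3=1 in4=1 in5=0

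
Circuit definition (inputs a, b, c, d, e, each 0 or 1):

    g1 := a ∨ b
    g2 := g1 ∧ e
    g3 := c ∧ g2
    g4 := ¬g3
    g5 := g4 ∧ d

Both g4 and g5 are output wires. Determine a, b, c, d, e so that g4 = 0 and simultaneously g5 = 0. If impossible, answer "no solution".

a=1, b=0, c=1, d=1, e=1

Check with a=1, b=0, c=1, d=1, e=1:
g1 = a ∨ b = 1 ∨ 0 = 1
g2 = g1 ∧ e = 1 ∧ 1 = 1
g3 = c ∧ g2 = 1 ∧ 1 = 1
g4 = ¬g3 = ¬1 = 0
g5 = g4 ∧ d = 0 ∧ 1 = 0
So g4 = 0 and g5 = 0.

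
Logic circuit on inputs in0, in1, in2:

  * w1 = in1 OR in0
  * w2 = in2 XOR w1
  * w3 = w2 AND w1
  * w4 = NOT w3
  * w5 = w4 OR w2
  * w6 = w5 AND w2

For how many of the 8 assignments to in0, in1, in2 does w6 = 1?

4

w6 = w5 AND w2 must be 1, so both w5 = 1 and w2 = 1.
w5 = w4 OR w2 must be 1, so at least one of w4, w2 is 1.
Satisfying assignments:
  in0=0, in1=0, in2=1
  in0=0, in1=1, in2=0
  in0=1, in1=0, in2=0
  in0=1, in1=1, in2=0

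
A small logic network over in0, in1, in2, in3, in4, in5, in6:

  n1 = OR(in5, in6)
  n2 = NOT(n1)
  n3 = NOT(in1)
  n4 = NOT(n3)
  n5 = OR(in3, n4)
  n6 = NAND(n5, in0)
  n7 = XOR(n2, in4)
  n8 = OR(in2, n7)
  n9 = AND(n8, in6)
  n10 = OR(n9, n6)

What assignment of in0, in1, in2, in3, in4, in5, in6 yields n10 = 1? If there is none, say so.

n10 = OR(n9, n6) must be 1, so at least one of n9, n6 is 1.
Check with in0=1, in1=0, in2=0, in3=0, in4=0, in5=1, in6=0:
n1 = OR(in5, in6) = OR(1, 0) = 1
n2 = NOT(n1) = NOT 1 = 0
n3 = NOT(in1) = NOT 0 = 1
n4 = NOT(n3) = NOT 1 = 0
n5 = OR(in3, n4) = OR(0, 0) = 0
n6 = NAND(n5, in0) = NAND(0, 1) = 1
n7 = XOR(n2, in4) = XOR(0, 0) = 0
n8 = OR(in2, n7) = OR(0, 0) = 0
n9 = AND(n8, in6) = AND(0, 0) = 0
n10 = OR(n9, n6) = OR(0, 1) = 1
So n10 = 1 as required.

in0=1, in1=0, in2=0, in3=0, in4=0, in5=1, in6=0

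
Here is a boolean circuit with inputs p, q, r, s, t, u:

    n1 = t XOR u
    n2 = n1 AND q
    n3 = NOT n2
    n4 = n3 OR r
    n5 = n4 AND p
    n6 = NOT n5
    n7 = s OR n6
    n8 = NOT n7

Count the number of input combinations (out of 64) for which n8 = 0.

n8 = NOT n7 must be 0, so n7 = 1.
n7 = s OR n6 must be 1, so at least one of s, n6 is 1.
Enumerating the 64 input combinations, 50 give n8 = 0 and 14 give n8 = 1.

50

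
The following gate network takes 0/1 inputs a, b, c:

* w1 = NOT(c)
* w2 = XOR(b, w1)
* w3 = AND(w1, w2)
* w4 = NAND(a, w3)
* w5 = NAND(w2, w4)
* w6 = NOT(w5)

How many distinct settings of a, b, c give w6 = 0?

5

w6 = NOT(w5) must be 0, so w5 = 1.
w5 = NAND(w2, w4) must be 1, so at least one of w2, w4 is 0.
Satisfying assignments:
  a=0, b=0, c=1
  a=0, b=1, c=0
  a=1, b=0, c=0
  a=1, b=0, c=1
  a=1, b=1, c=0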